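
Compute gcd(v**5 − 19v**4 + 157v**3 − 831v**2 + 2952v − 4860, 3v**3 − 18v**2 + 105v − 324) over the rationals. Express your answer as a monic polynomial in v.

v**2 − 2v + 27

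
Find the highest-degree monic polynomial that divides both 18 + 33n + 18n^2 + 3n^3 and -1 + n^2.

1 + n

By polynomial division,
  3n^3 + 18n^2 + 33n + 18 = (3n + 18)(n^2 - 1) + (36n + 36)
  n^2 - 1 = ((1/36)n - 1/36)(36n + 36) + (0)
Last nonzero remainder: 36n + 36. Dividing through by 36 gives the monic gcd n + 1.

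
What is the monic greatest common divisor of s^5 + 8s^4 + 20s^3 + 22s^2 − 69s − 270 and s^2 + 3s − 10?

s^2 + 3s − 10

Apply the Euclidean algorithm:
  s^5 + 8s^4 + 20s^3 + 22s^2 − 69s − 270 = (s^3 + 5s^2 + 15s + 27)(s^2 + 3s − 10) + (0)
The last nonzero remainder s^2 + 3s − 10 is already monic.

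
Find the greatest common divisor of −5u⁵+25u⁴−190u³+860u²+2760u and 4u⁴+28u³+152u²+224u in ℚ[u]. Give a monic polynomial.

u²+2u

Apply the Euclidean algorithm:
  −5u⁵+25u⁴−190u³+860u²+2760u = (−(5/4)u+15)(4u⁴+28u³+152u²+224u) + (−420u³−1140u²−600u)
  4u⁴+28u³+152u²+224u = (−(1/105)u−2/49)(−420u³−1140u²−600u) + ((4888/49)u²+(9776/49)u)
  −420u³−1140u²−600u = (−(5145/1222)u−3675/1222)((4888/49)u²+(9776/49)u) + (0)
Last nonzero remainder: (4888/49)u²+(9776/49)u. Dividing through by 4888/49 gives the monic gcd u²+2u.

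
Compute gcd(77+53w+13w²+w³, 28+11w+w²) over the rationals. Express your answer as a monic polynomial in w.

Apply the Euclidean algorithm:
  w³+13w²+53w+77 = (w+2)(w²+11w+28) + (3w+21)
  w²+11w+28 = ((1/3)w+4/3)(3w+21) + (0)
Last nonzero remainder: 3w+21. Dividing through by 3 gives the monic gcd w+7.

7+w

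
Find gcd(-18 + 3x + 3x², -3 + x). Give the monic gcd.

1

Euclidean algorithm in ℚ[x]:
  3x² + 3x - 18 = (3x + 12)(x - 3) + (18)
  x - 3 = ((1/18)x - 1/6)(18) + (0)
The last nonzero remainder is the constant 18, so the polynomials are coprime and gcd = 1.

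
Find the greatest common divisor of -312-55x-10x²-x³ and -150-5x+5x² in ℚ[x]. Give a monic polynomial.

Euclidean algorithm in ℚ[x]:
  -x³-10x²-55x-312 = (-(1/5)x-11/5)(5x²-5x-150) + (-96x-642)
  5x²-5x-150 = (-(5/96)x+205/512)(-96x-642) + (27405/256)
  -96x-642 = (-(8192/9135)x-54784/9135)(27405/256) + (0)
The last nonzero remainder is the constant 27405/256, so the polynomials are coprime and gcd = 1.

1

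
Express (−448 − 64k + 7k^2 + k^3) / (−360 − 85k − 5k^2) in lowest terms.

(56 + k − k^2)/(45 + 5k)

Apply the Euclidean algorithm:
  k^3 + 7k^2 − 64k − 448 = (−(1/5)k + 2)(−5k^2 − 85k − 360) + (34k + 272)
  −5k^2 − 85k − 360 = (−(5/34)k − 45/34)(34k + 272) + (0)
Last nonzero remainder: 34k + 272. Dividing through by 34 gives the monic gcd k + 8.
Cancel k + 8 from numerator and denominator to get the reduced form.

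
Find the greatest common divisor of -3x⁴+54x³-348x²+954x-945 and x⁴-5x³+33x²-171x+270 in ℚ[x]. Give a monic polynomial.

x²-6x+9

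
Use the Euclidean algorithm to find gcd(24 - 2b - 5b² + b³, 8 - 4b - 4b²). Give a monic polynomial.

2 + b

Euclidean algorithm in ℚ[b]:
  b³ - 5b² - 2b + 24 = (-(1/4)b + 3/2)(-4b² - 4b + 8) + (6b + 12)
  -4b² - 4b + 8 = (-(2/3)b + 2/3)(6b + 12) + (0)
Last nonzero remainder: 6b + 12. Dividing through by 6 gives the monic gcd b + 2.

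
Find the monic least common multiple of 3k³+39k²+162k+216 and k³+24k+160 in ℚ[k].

Apply the Euclidean algorithm:
  3k³+39k²+162k+216 = (3)(k³+24k+160) + (39k²+90k-264)
  k³+24k+160 = ((1/39)k-10/169)(39k²+90k-264) + ((6100/169)k+24400/169)
  39k²+90k-264 = ((6591/6100)k-5577/3050)((6100/169)k+24400/169) + (0)
Last nonzero remainder: (6100/169)k+24400/169. Dividing through by 6100/169 gives the monic gcd k+4.
Then lcm(f, g) = f·g / gcd(f, g); expanding and making the result monic gives the answer.

k⁵+9k⁴+42k³+376k²+1872k+2880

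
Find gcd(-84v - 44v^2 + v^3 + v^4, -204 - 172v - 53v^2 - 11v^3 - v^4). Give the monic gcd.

12 + 8v + v^2

By polynomial division,
  v^4 + v^3 - 44v^2 - 84v = (-1)(-v^4 - 11v^3 - 53v^2 - 172v - 204) + (-10v^3 - 97v^2 - 256v - 204)
  -v^4 - 11v^3 - 53v^2 - 172v - 204 = ((1/10)v + 13/100)(-10v^3 - 97v^2 - 256v - 204) + (-(1479/100)v^2 - (2958/25)v - 4437/25)
  -10v^3 - 97v^2 - 256v - 204 = ((1000/1479)v + 100/87)(-(1479/100)v^2 - (2958/25)v - 4437/25) + (0)
Last nonzero remainder: -(1479/100)v^2 - (2958/25)v - 4437/25. Dividing through by -1479/100 gives the monic gcd v^2 + 8v + 12.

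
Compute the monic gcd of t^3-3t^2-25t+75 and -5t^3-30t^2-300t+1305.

t-3

Apply the Euclidean algorithm:
  t^3-3t^2-25t+75 = (-1/5)(-5t^3-30t^2-300t+1305) + (-9t^2-85t+336)
  -5t^3-30t^2-300t+1305 = ((5/9)t-155/81)(-9t^2-85t+336) + (-(52595/81)t+52595/27)
  -9t^2-85t+336 = ((729/52595)t+9072/52595)(-(52595/81)t+52595/27) + (0)
Last nonzero remainder: -(52595/81)t+52595/27. Dividing through by -52595/81 gives the monic gcd t-3.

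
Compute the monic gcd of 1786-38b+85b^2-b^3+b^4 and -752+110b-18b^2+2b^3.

47-b+b^2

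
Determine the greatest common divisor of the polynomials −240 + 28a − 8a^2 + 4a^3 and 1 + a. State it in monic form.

1

Repeated division with remainder:
  4a^3 − 8a^2 + 28a − 240 = (4a^2 − 12a + 40)(a + 1) + (−280)
  a + 1 = (−(1/280)a − 1/280)(−280) + (0)
The last nonzero remainder is the constant −280, so the polynomials are coprime and gcd = 1.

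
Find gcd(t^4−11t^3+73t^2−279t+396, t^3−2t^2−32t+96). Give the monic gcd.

t−4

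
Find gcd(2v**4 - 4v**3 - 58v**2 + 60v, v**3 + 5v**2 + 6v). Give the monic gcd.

v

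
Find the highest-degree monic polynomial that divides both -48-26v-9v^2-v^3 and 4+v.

1

By polynomial division,
  -v^3-9v^2-26v-48 = (-v^2-5v-6)(v+4) + (-24)
  v+4 = (-(1/24)v-1/6)(-24) + (0)
The last nonzero remainder is the constant -24, so the polynomials are coprime and gcd = 1.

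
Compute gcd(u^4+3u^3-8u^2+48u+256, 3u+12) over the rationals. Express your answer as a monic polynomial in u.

Euclidean algorithm in ℚ[u]:
  u^4+3u^3-8u^2+48u+256 = ((1/3)u^3-(1/3)u^2-(4/3)u+64/3)(3u+12) + (0)
Last nonzero remainder: 3u+12. Dividing through by 3 gives the monic gcd u+4.

u+4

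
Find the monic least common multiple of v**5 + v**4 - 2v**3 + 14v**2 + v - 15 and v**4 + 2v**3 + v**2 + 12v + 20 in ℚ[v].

Repeated division with remainder:
  v**5 + v**4 - 2v**3 + 14v**2 + v - 15 = (v - 1)(v**4 + 2v**3 + v**2 + 12v + 20) + (-v**3 + 3v**2 - 7v + 5)
  v**4 + 2v**3 + v**2 + 12v + 20 = (-v - 5)(-v**3 + 3v**2 - 7v + 5) + (9v**2 - 18v + 45)
  -v**3 + 3v**2 - 7v + 5 = (-(1/9)v + 1/9)(9v**2 - 18v + 45) + (0)
Last nonzero remainder: 9v**2 - 18v + 45. Dividing through by 9 gives the monic gcd v**2 - 2v + 5.
Then lcm(f, g) = f·g / gcd(f, g); expanding and making the result monic gives the answer.

v**7 + 5v**6 + 6v**5 + 10v**4 + 49v**3 + 45v**2 - 56v - 60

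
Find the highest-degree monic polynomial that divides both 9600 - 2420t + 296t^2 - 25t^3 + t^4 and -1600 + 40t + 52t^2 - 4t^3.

By polynomial division,
  t^4 - 25t^3 + 296t^2 - 2420t + 9600 = (-(1/4)t + 3)(-4t^3 + 52t^2 + 40t - 1600) + (150t^2 - 2940t + 14400)
  -4t^3 + 52t^2 + 40t - 1600 = (-(2/75)t - 22/125)(150t^2 - 2940t + 14400) + (-(2336/25)t + 4672/5)
  150t^2 - 2940t + 14400 = (-(1875/1168)t + 1125/73)(-(2336/25)t + 4672/5) + (0)
Last nonzero remainder: -(2336/25)t + 4672/5. Dividing through by -2336/25 gives the monic gcd t - 10.

-10 + t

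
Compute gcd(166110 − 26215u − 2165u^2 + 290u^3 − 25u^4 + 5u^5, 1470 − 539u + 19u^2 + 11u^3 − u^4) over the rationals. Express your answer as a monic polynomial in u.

294 − 49u − 6u^2 + u^3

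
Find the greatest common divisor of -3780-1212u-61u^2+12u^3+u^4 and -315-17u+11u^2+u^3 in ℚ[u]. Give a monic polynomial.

63+16u+u^2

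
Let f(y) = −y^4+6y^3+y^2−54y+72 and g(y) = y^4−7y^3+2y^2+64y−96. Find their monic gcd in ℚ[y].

By polynomial division,
  −y^4+6y^3+y^2−54y+72 = (−1)(y^4−7y^3+2y^2+64y−96) + (−y^3+3y^2+10y−24)
  y^4−7y^3+2y^2+64y−96 = (−y+4)(−y^3+3y^2+10y−24) + (0)
Last nonzero remainder: −y^3+3y^2+10y−24. Dividing through by −1 gives the monic gcd y^3−3y^2−10y+24.

y^3−3y^2−10y+24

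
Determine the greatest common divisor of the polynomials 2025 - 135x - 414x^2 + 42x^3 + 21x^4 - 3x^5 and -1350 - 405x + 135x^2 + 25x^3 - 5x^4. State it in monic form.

-45 - 21x + x^2 + x^3

Apply the Euclidean algorithm:
  -3x^5 + 21x^4 + 42x^3 - 414x^2 - 135x + 2025 = ((3/5)x - 6/5)(-5x^4 + 25x^3 + 135x^2 - 405x - 1350) + (-9x^3 - 9x^2 + 189x + 405)
  -5x^4 + 25x^3 + 135x^2 - 405x - 1350 = ((5/9)x - 10/3)(-9x^3 - 9x^2 + 189x + 405) + (0)
Last nonzero remainder: -9x^3 - 9x^2 + 189x + 405. Dividing through by -9 gives the monic gcd x^3 + x^2 - 21x - 45.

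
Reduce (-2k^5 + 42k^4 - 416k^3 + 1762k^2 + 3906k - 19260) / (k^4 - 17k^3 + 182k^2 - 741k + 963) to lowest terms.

Apply the Euclidean algorithm:
  -2k^5 + 42k^4 - 416k^3 + 1762k^2 + 3906k - 19260 = (-2k + 8)(k^4 - 17k^3 + 182k^2 - 741k + 963) + (84k^3 - 1176k^2 + 11760k - 26964)
  k^4 - 17k^3 + 182k^2 - 741k + 963 = ((1/84)k - 1/28)(84k^3 - 1176k^2 + 11760k - 26964) + (0)
Last nonzero remainder: 84k^3 - 1176k^2 + 11760k - 26964. Dividing through by 84 gives the monic gcd k^3 - 14k^2 + 140k - 321.
Cancel k^3 - 14k^2 + 140k - 321 from numerator and denominator to get the reduced form.

(-2k^2 + 14k + 60)/(k - 3)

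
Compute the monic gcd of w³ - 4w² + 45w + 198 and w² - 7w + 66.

w² - 7w + 66

Euclidean algorithm in ℚ[w]:
  w³ - 4w² + 45w + 198 = (w + 3)(w² - 7w + 66) + (0)
The last nonzero remainder w² - 7w + 66 is already monic.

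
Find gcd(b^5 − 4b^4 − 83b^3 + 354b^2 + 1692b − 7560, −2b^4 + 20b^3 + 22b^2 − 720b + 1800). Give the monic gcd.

Apply the Euclidean algorithm:
  b^5 − 4b^4 − 83b^3 + 354b^2 + 1692b − 7560 = (−(1/2)b − 3)(−2b^4 + 20b^3 + 22b^2 − 720b + 1800) + (−12b^3 + 60b^2 + 432b − 2160)
  −2b^4 + 20b^3 + 22b^2 − 720b + 1800 = ((1/6)b − 5/6)(−12b^3 + 60b^2 + 432b − 2160) + (0)
Last nonzero remainder: −12b^3 + 60b^2 + 432b − 2160. Dividing through by −12 gives the monic gcd b^3 − 5b^2 − 36b + 180.

b^3 − 5b^2 − 36b + 180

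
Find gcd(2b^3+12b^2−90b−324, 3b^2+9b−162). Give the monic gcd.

b^2+3b−54

Euclidean algorithm in ℚ[b]:
  2b^3+12b^2−90b−324 = ((2/3)b+2)(3b^2+9b−162) + (0)
Last nonzero remainder: 3b^2+9b−162. Dividing through by 3 gives the monic gcd b^2+3b−54.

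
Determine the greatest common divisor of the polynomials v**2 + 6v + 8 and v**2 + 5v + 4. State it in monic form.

v + 4

Euclidean algorithm in ℚ[v]:
  v**2 + 6v + 8 = (v**2 + 5v + 4) + (v + 4)
  v**2 + 5v + 4 = (v + 1)(v + 4) + (0)
The last nonzero remainder v + 4 is already monic.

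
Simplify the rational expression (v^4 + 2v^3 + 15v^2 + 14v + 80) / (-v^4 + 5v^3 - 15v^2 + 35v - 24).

(-v^2 - 3v - 10)/(v^2 - 4v + 3)

By polynomial division,
  v^4 + 2v^3 + 15v^2 + 14v + 80 = (-1)(-v^4 + 5v^3 - 15v^2 + 35v - 24) + (7v^3 + 49v + 56)
  -v^4 + 5v^3 - 15v^2 + 35v - 24 = (-(1/7)v + 5/7)(7v^3 + 49v + 56) + (-8v^2 + 8v - 64)
  7v^3 + 49v + 56 = (-(7/8)v - 7/8)(-8v^2 + 8v - 64) + (0)
Last nonzero remainder: -8v^2 + 8v - 64. Dividing through by -8 gives the monic gcd v^2 - v + 8.
Cancel v^2 - v + 8 from numerator and denominator to get the reduced form.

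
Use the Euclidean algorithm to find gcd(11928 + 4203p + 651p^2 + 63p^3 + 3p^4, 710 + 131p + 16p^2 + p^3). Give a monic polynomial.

71 + 6p + p^2

Apply the Euclidean algorithm:
  3p^4 + 63p^3 + 651p^2 + 4203p + 11928 = (3p + 15)(p^3 + 16p^2 + 131p + 710) + (18p^2 + 108p + 1278)
  p^3 + 16p^2 + 131p + 710 = ((1/18)p + 5/9)(18p^2 + 108p + 1278) + (0)
Last nonzero remainder: 18p^2 + 108p + 1278. Dividing through by 18 gives the monic gcd p^2 + 6p + 71.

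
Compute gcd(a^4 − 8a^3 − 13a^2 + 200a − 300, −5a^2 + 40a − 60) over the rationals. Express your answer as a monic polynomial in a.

Repeated division with remainder:
  a^4 − 8a^3 − 13a^2 + 200a − 300 = (−(1/5)a^2 + 5)(−5a^2 + 40a − 60) + (0)
Last nonzero remainder: −5a^2 + 40a − 60. Dividing through by −5 gives the monic gcd a^2 − 8a + 12.

a^2 − 8a + 12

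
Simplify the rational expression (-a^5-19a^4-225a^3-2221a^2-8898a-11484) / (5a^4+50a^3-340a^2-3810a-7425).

Euclidean algorithm in ℚ[a]:
  -a^5-19a^4-225a^3-2221a^2-8898a-11484 = (-(1/5)a-9/5)(5a^4+50a^3-340a^2-3810a-7425) + (-203a^3-3595a^2-17241a-24849)
  5a^4+50a^3-340a^2-3810a-7425 = (-(5/203)a+7825/41209)(-203a^3-3595a^2-17241a-24849) + (-(3379800/41209)a^2-(6759600/5887)a-111533400/41209)
  -203a^3-3595a^2-17241a-24849 = ((8365427/3379800)a+10343459/1126600)(-(3379800/41209)a^2-(6759600/5887)a-111533400/41209) + (0)
Last nonzero remainder: -(3379800/41209)a^2-(6759600/5887)a-111533400/41209. Dividing through by -3379800/41209 gives the monic gcd a^2+14a+33.
Cancel a^2+14a+33 from numerator and denominator to get the reduced form.

(-a^3-5a^2-122a-348)/(5a^2-20a-225)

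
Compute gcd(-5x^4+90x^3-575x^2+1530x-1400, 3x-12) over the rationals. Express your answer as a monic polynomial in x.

x-4

Repeated division with remainder:
  -5x^4+90x^3-575x^2+1530x-1400 = (-(5/3)x^3+(70/3)x^2-(295/3)x+350/3)(3x-12) + (0)
Last nonzero remainder: 3x-12. Dividing through by 3 gives the monic gcd x-4.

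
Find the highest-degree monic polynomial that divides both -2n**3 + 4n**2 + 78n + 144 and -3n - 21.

1

Apply the Euclidean algorithm:
  -2n**3 + 4n**2 + 78n + 144 = ((2/3)n**2 - 6n + 16)(-3n - 21) + (480)
  -3n - 21 = (-(1/160)n - 7/160)(480) + (0)
The last nonzero remainder is the constant 480, so the polynomials are coprime and gcd = 1.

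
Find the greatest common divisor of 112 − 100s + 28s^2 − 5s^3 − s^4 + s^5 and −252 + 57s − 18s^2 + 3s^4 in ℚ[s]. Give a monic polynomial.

28 + 3s + 3s^2 + s^3

Apply the Euclidean algorithm:
  s^5 − s^4 − 5s^3 + 28s^2 − 100s + 112 = ((1/3)s − 1/3)(3s^4 − 18s^2 + 57s − 252) + (s^3 + 3s^2 + 3s + 28)
  3s^4 − 18s^2 + 57s − 252 = (3s − 9)(s^3 + 3s^2 + 3s + 28) + (0)
The last nonzero remainder s^3 + 3s^2 + 3s + 28 is already monic.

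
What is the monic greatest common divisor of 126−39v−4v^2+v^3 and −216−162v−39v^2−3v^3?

6+v

Repeated division with remainder:
  v^3−4v^2−39v+126 = (−1/3)(−3v^3−39v^2−162v−216) + (−17v^2−93v+54)
  −3v^3−39v^2−162v−216 = ((3/17)v+384/289)(−17v^2−93v+54) + (−(13860/289)v−83160/289)
  −17v^2−93v+54 = ((4913/13860)v−289/1540)(−(13860/289)v−83160/289) + (0)
Last nonzero remainder: −(13860/289)v−83160/289. Dividing through by −13860/289 gives the monic gcd v+6.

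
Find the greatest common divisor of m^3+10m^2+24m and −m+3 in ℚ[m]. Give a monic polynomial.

By polynomial division,
  m^3+10m^2+24m = (−m^2−13m−63)(−m+3) + (189)
  −m+3 = (−(1/189)m+1/63)(189) + (0)
The last nonzero remainder is the constant 189, so the polynomials are coprime and gcd = 1.

1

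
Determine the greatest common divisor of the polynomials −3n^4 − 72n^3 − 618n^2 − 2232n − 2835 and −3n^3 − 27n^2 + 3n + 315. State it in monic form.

n^2 + 12n + 35

Repeated division with remainder:
  −3n^4 − 72n^3 − 618n^2 − 2232n − 2835 = (n + 15)(−3n^3 − 27n^2 + 3n + 315) + (−216n^2 − 2592n − 7560)
  −3n^3 − 27n^2 + 3n + 315 = ((1/72)n − 1/24)(−216n^2 − 2592n − 7560) + (0)
Last nonzero remainder: −216n^2 − 2592n − 7560. Dividing through by −216 gives the monic gcd n^2 + 12n + 35.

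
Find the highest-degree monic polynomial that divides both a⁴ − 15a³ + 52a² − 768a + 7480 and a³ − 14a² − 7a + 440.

By polynomial division,
  a⁴ − 15a³ + 52a² − 768a + 7480 = (a − 1)(a³ − 14a² − 7a + 440) + (45a² − 1215a + 7920)
  a³ − 14a² − 7a + 440 = ((1/45)a + 13/45)(45a² − 1215a + 7920) + (168a − 1848)
  45a² − 1215a + 7920 = ((15/56)a − 30/7)(168a − 1848) + (0)
Last nonzero remainder: 168a − 1848. Dividing through by 168 gives the monic gcd a − 11.

a − 11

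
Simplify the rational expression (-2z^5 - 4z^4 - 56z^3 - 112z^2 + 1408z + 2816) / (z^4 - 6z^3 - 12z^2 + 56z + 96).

(-2z^3 - 8z^2 - 88z - 352)/(z^2 - 4z - 12)

Repeated division with remainder:
  -2z^5 - 4z^4 - 56z^3 - 112z^2 + 1408z + 2816 = (-2z - 16)(z^4 - 6z^3 - 12z^2 + 56z + 96) + (-176z^3 - 192z^2 + 2496z + 4352)
  z^4 - 6z^3 - 12z^2 + 56z + 96 = (-(1/176)z + 39/968)(-176z^3 - 192z^2 + 2496z + 4352) + ((1200/121)z^2 - (2400/121)z - 9600/121)
  -176z^3 - 192z^2 + 2496z + 4352 = (-(1331/75)z - 4114/75)((1200/121)z^2 - (2400/121)z - 9600/121) + (0)
Last nonzero remainder: (1200/121)z^2 - (2400/121)z - 9600/121. Dividing through by 1200/121 gives the monic gcd z^2 - 2z - 8.
Cancel z^2 - 2z - 8 from numerator and denominator to get the reduced form.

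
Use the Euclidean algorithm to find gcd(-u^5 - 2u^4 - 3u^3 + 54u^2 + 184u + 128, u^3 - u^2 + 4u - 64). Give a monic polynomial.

Euclidean algorithm in ℚ[u]:
  -u^5 - 2u^4 - 3u^3 + 54u^2 + 184u + 128 = (-u^2 - 3u - 2)(u^3 - u^2 + 4u - 64) + (0)
The last nonzero remainder u^3 - u^2 + 4u - 64 is already monic.

u^3 - u^2 + 4u - 64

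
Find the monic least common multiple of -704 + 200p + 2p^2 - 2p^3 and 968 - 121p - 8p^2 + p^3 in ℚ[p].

-3872 + 1452p - 89p^2 - 12p^3 + p^4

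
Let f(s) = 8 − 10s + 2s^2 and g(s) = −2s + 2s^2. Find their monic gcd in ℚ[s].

Repeated division with remainder:
  2s^2 − 10s + 8 = (2s^2 − 2s) + (−8s + 8)
  2s^2 − 2s = (−(1/4)s)(−8s + 8) + (0)
Last nonzero remainder: −8s + 8. Dividing through by −8 gives the monic gcd s − 1.

−1 + s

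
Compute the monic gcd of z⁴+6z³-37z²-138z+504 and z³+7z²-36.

Repeated division with remainder:
  z⁴+6z³-37z²-138z+504 = (z-1)(z³+7z²-36) + (-30z²-102z+468)
  z³+7z²-36 = (-(1/30)z-3/25)(-30z²-102z+468) + ((84/25)z+504/25)
  -30z²-102z+468 = (-(125/14)z+325/14)((84/25)z+504/25) + (0)
Last nonzero remainder: (84/25)z+504/25. Dividing through by 84/25 gives the monic gcd z+6.

z+6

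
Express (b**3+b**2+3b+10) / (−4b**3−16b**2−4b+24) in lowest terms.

Euclidean algorithm in ℚ[b]:
  b**3+b**2+3b+10 = (−1/4)(−4b**3−16b**2−4b+24) + (−3b**2+2b+16)
  −4b**3−16b**2−4b+24 = ((4/3)b+56/9)(−3b**2+2b+16) + (−(340/9)b−680/9)
  −3b**2+2b+16 = ((27/340)b−18/85)(−(340/9)b−680/9) + (0)
Last nonzero remainder: −(340/9)b−680/9. Dividing through by −340/9 gives the monic gcd b+2.
Cancel b+2 from numerator and denominator to get the reduced form.

(−b**2+b−5)/(4b**2+8b−12)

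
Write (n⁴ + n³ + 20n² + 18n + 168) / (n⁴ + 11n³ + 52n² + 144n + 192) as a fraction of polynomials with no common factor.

Repeated division with remainder:
  n⁴ + n³ + 20n² + 18n + 168 = (n⁴ + 11n³ + 52n² + 144n + 192) + (−10n³ − 32n² − 126n − 24)
  n⁴ + 11n³ + 52n² + 144n + 192 = (−(1/10)n − 39/50)(−10n³ − 32n² − 126n − 24) + ((361/25)n² + (1083/25)n + 4332/25)
  −10n³ − 32n² − 126n − 24 = (−(250/361)n − 50/361)((361/25)n² + (1083/25)n + 4332/25) + (0)
Last nonzero remainder: (361/25)n² + (1083/25)n + 4332/25. Dividing through by 361/25 gives the monic gcd n² + 3n + 12.
Cancel n² + 3n + 12 from numerator and denominator to get the reduced form.

(n² − 2n + 14)/(n² + 8n + 16)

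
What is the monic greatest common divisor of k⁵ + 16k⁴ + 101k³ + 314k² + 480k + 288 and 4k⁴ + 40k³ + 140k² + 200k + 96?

k³ + 9k² + 26k + 24

Repeated division with remainder:
  k⁵ + 16k⁴ + 101k³ + 314k² + 480k + 288 = ((1/4)k + 3/2)(4k⁴ + 40k³ + 140k² + 200k + 96) + (6k³ + 54k² + 156k + 144)
  4k⁴ + 40k³ + 140k² + 200k + 96 = ((2/3)k + 2/3)(6k³ + 54k² + 156k + 144) + (0)
Last nonzero remainder: 6k³ + 54k² + 156k + 144. Dividing through by 6 gives the monic gcd k³ + 9k² + 26k + 24.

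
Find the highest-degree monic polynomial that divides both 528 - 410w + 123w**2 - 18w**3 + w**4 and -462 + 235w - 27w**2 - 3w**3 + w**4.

Apply the Euclidean algorithm:
  w**4 - 18w**3 + 123w**2 - 410w + 528 = (w**4 - 3w**3 - 27w**2 + 235w - 462) + (-15w**3 + 150w**2 - 645w + 990)
  w**4 - 3w**3 - 27w**2 + 235w - 462 = (-(1/15)w - 7/15)(-15w**3 + 150w**2 - 645w + 990) + (0)
Last nonzero remainder: -15w**3 + 150w**2 - 645w + 990. Dividing through by -15 gives the monic gcd w**3 - 10w**2 + 43w - 66.

-66 + 43w - 10w**2 + w**3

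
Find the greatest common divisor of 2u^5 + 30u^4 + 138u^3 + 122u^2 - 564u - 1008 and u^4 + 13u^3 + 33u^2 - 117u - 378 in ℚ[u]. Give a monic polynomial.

u^2 + 10u + 21

Apply the Euclidean algorithm:
  2u^5 + 30u^4 + 138u^3 + 122u^2 - 564u - 1008 = (2u + 4)(u^4 + 13u^3 + 33u^2 - 117u - 378) + (20u^3 + 224u^2 + 660u + 504)
  u^4 + 13u^3 + 33u^2 - 117u - 378 = ((1/20)u + 9/100)(20u^3 + 224u^2 + 660u + 504) + (-(504/25)u^2 - (1008/5)u - 10584/25)
  20u^3 + 224u^2 + 660u + 504 = (-(125/126)u - 25/21)(-(504/25)u^2 - (1008/5)u - 10584/25) + (0)
Last nonzero remainder: -(504/25)u^2 - (1008/5)u - 10584/25. Dividing through by -504/25 gives the monic gcd u^2 + 10u + 21.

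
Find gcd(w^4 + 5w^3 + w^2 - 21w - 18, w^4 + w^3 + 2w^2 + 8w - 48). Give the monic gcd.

By polynomial division,
  w^4 + 5w^3 + w^2 - 21w - 18 = (w^4 + w^3 + 2w^2 + 8w - 48) + (4w^3 - w^2 - 29w + 30)
  w^4 + w^3 + 2w^2 + 8w - 48 = ((1/4)w + 5/16)(4w^3 - w^2 - 29w + 30) + ((153/16)w^2 + (153/16)w - 459/8)
  4w^3 - w^2 - 29w + 30 = ((64/153)w - 80/153)((153/16)w^2 + (153/16)w - 459/8) + (0)
Last nonzero remainder: (153/16)w^2 + (153/16)w - 459/8. Dividing through by 153/16 gives the monic gcd w^2 + w - 6.

w^2 + w - 6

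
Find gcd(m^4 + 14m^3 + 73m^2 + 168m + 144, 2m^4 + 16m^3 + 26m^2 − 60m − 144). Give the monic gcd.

m^3 + 10m^2 + 33m + 36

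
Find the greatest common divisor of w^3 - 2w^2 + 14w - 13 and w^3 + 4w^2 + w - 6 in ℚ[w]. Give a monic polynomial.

w - 1

By polynomial division,
  w^3 - 2w^2 + 14w - 13 = (w^3 + 4w^2 + w - 6) + (-6w^2 + 13w - 7)
  w^3 + 4w^2 + w - 6 = (-(1/6)w - 37/36)(-6w^2 + 13w - 7) + ((475/36)w - 475/36)
  -6w^2 + 13w - 7 = (-(216/475)w + 252/475)((475/36)w - 475/36) + (0)
Last nonzero remainder: (475/36)w - 475/36. Dividing through by 475/36 gives the monic gcd w - 1.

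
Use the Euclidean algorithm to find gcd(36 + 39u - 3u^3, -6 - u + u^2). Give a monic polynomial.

1

Repeated division with remainder:
  -3u^3 + 39u + 36 = (-3u - 3)(u^2 - u - 6) + (18u + 18)
  u^2 - u - 6 = ((1/18)u - 1/9)(18u + 18) + (-4)
  18u + 18 = (-(9/2)u - 9/2)(-4) + (0)
The last nonzero remainder is the constant -4, so the polynomials are coprime and gcd = 1.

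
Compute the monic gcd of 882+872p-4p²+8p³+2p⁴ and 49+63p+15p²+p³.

Repeated division with remainder:
  2p⁴+8p³-4p²+872p+882 = (2p-22)(p³+15p²+63p+49) + (200p²+2160p+1960)
  p³+15p²+63p+49 = ((1/200)p+21/1000)(200p²+2160p+1960) + ((196/25)p+196/25)
  200p²+2160p+1960 = ((1250/49)p+250)((196/25)p+196/25) + (0)
Last nonzero remainder: (196/25)p+196/25. Dividing through by 196/25 gives the monic gcd p+1.

1+p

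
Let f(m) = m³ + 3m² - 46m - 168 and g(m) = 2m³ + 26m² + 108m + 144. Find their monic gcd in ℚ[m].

m² + 10m + 24

Apply the Euclidean algorithm:
  m³ + 3m² - 46m - 168 = (1/2)(2m³ + 26m² + 108m + 144) + (-10m² - 100m - 240)
  2m³ + 26m² + 108m + 144 = (-(1/5)m - 3/5)(-10m² - 100m - 240) + (0)
Last nonzero remainder: -10m² - 100m - 240. Dividing through by -10 gives the monic gcd m² + 10m + 24.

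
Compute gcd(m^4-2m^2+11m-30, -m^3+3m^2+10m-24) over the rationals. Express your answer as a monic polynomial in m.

Apply the Euclidean algorithm:
  m^4-2m^2+11m-30 = (-m-3)(-m^3+3m^2+10m-24) + (17m^2+17m-102)
  -m^3+3m^2+10m-24 = (-(1/17)m+4/17)(17m^2+17m-102) + (0)
Last nonzero remainder: 17m^2+17m-102. Dividing through by 17 gives the monic gcd m^2+m-6.

m^2+m-6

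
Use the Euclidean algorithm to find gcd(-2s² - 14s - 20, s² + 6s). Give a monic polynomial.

By polynomial division,
  -2s² - 14s - 20 = (-2)(s² + 6s) + (-2s - 20)
  s² + 6s = (-(1/2)s + 2)(-2s - 20) + (40)
  -2s - 20 = (-(1/20)s - 1/2)(40) + (0)
The last nonzero remainder is the constant 40, so the polynomials are coprime and gcd = 1.

1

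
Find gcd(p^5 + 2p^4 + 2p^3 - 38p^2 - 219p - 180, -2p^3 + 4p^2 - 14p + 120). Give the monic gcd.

Euclidean algorithm in ℚ[p]:
  p^5 + 2p^4 + 2p^3 - 38p^2 - 219p - 180 = (-(1/2)p^2 - 2p - 3/2)(-2p^3 + 4p^2 - 14p + 120) + (0)
Last nonzero remainder: -2p^3 + 4p^2 - 14p + 120. Dividing through by -2 gives the monic gcd p^3 - 2p^2 + 7p - 60.

p^3 - 2p^2 + 7p - 60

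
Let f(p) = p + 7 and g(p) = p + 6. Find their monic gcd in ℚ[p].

Apply the Euclidean algorithm:
  p + 7 = (p + 6) + (1)
  p + 6 = (p + 6)(1) + (0)
The last nonzero remainder is the constant 1, so the polynomials are coprime and gcd = 1.

1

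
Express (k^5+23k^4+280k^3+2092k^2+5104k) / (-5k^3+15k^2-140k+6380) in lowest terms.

(-k^3-15k^2-44k)/(5k-55)

Euclidean algorithm in ℚ[k]:
  k^5+23k^4+280k^3+2092k^2+5104k = (-(1/5)k^2-(26/5)k-66)(-5k^3+15k^2-140k+6380) + (3630k^2+29040k+421080)
  -5k^3+15k^2-140k+6380 = (-(1/726)k+1/66)(3630k^2+29040k+421080) + (0)
Last nonzero remainder: 3630k^2+29040k+421080. Dividing through by 3630 gives the monic gcd k^2+8k+116.
Cancel k^2+8k+116 from numerator and denominator to get the reduced form.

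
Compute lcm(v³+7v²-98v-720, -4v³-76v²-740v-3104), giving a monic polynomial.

v⁵+18v⁴+76v³-1119v²-17426v-69840

By polynomial division,
  v³+7v²-98v-720 = (-1/4)(-4v³-76v²-740v-3104) + (-12v²-283v-1496)
  -4v³-76v²-740v-3104 = ((1/3)v-55/36)(-12v²-283v-1496) + (-(24253/36)v-48506/9)
  -12v²-283v-1496 = ((432/24253)v+6732/24253)(-(24253/36)v-48506/9) + (0)
Last nonzero remainder: -(24253/36)v-48506/9. Dividing through by -24253/36 gives the monic gcd v+8.
Then lcm(f, g) = f·g / gcd(f, g); expanding and making the result monic gives the answer.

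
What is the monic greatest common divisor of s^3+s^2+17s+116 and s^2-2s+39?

Repeated division with remainder:
  s^3+s^2+17s+116 = (s+3)(s^2-2s+39) + (-16s-1)
  s^2-2s+39 = (-(1/16)s+33/256)(-16s-1) + (10017/256)
  -16s-1 = (-(4096/10017)s-256/10017)(10017/256) + (0)
The last nonzero remainder is the constant 10017/256, so the polynomials are coprime and gcd = 1.

1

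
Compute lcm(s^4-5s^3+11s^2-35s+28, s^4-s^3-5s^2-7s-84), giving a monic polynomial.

s^5-2s^4-4s^3-2s^2-77s+84

Apply the Euclidean algorithm:
  s^4-5s^3+11s^2-35s+28 = (s^4-s^3-5s^2-7s-84) + (-4s^3+16s^2-28s+112)
  s^4-s^3-5s^2-7s-84 = (-(1/4)s-3/4)(-4s^3+16s^2-28s+112) + (0)
Last nonzero remainder: -4s^3+16s^2-28s+112. Dividing through by -4 gives the monic gcd s^3-4s^2+7s-28.
Then lcm(f, g) = f·g / gcd(f, g); expanding and making the result monic gives the answer.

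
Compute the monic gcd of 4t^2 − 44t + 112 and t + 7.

1

Repeated division with remainder:
  4t^2 − 44t + 112 = (4t − 72)(t + 7) + (616)
  t + 7 = ((1/616)t + 1/88)(616) + (0)
The last nonzero remainder is the constant 616, so the polynomials are coprime and gcd = 1.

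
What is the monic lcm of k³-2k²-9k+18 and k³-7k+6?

k⁴-3k³-7k²+27k-18

By polynomial division,
  k³-2k²-9k+18 = (k³-7k+6) + (-2k²-2k+12)
  k³-7k+6 = (-(1/2)k+1/2)(-2k²-2k+12) + (0)
Last nonzero remainder: -2k²-2k+12. Dividing through by -2 gives the monic gcd k²+k-6.
Then lcm(f, g) = f·g / gcd(f, g); expanding and making the result monic gives the answer.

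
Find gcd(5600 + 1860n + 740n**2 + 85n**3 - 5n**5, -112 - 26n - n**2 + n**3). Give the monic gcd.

-112 - 26n - n**2 + n**3

Euclidean algorithm in ℚ[n]:
  -5n**5 + 85n**3 + 740n**2 + 1860n + 5600 = (-5n**2 - 5n - 50)(n**3 - n**2 - 26n - 112) + (0)
The last nonzero remainder n**3 - n**2 - 26n - 112 is already monic.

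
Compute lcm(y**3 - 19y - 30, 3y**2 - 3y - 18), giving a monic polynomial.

By polynomial division,
  y**3 - 19y - 30 = ((1/3)y + 1/3)(3y**2 - 3y - 18) + (-12y - 24)
  3y**2 - 3y - 18 = (-(1/4)y + 3/4)(-12y - 24) + (0)
Last nonzero remainder: -12y - 24. Dividing through by -12 gives the monic gcd y + 2.
Then lcm(f, g) = f·g / gcd(f, g); expanding and making the result monic gives the answer.

y**4 - 3y**3 - 19y**2 + 27y + 90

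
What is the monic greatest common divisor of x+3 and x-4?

Euclidean algorithm in ℚ[x]:
  x+3 = (x-4) + (7)
  x-4 = ((1/7)x-4/7)(7) + (0)
The last nonzero remainder is the constant 7, so the polynomials are coprime and gcd = 1.

1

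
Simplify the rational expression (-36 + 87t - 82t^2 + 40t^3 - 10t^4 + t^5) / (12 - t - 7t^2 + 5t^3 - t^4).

(-3 + 4t - t^2)/(1 + t)

Euclidean algorithm in ℚ[t]:
  t^5 - 10t^4 + 40t^3 - 82t^2 + 87t - 36 = (-t + 5)(-t^4 + 5t^3 - 7t^2 - t + 12) + (8t^3 - 48t^2 + 104t - 96)
  -t^4 + 5t^3 - 7t^2 - t + 12 = (-(1/8)t - 1/8)(8t^3 - 48t^2 + 104t - 96) + (0)
Last nonzero remainder: 8t^3 - 48t^2 + 104t - 96. Dividing through by 8 gives the monic gcd t^3 - 6t^2 + 13t - 12.
Cancel t^3 - 6t^2 + 13t - 12 from numerator and denominator to get the reduced form.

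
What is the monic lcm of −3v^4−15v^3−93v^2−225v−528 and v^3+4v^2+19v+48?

Euclidean algorithm in ℚ[v]:
  −3v^4−15v^3−93v^2−225v−528 = (−3v−3)(v^3+4v^2+19v+48) + (−24v^2−24v−384)
  v^3+4v^2+19v+48 = (−(1/24)v−1/8)(−24v^2−24v−384) + (0)
Last nonzero remainder: −24v^2−24v−384. Dividing through by −24 gives the monic gcd v^2+v+16.
Then lcm(f, g) = f·g / gcd(f, g); expanding and making the result monic gives the answer.

v^5+8v^4+46v^3+168v^2+401v+528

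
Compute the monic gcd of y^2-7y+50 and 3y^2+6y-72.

1

Repeated division with remainder:
  y^2-7y+50 = (1/3)(3y^2+6y-72) + (-9y+74)
  3y^2+6y-72 = (-(1/3)y-92/27)(-9y+74) + (4864/27)
  -9y+74 = (-(243/4864)y+999/2432)(4864/27) + (0)
The last nonzero remainder is the constant 4864/27, so the polynomials are coprime and gcd = 1.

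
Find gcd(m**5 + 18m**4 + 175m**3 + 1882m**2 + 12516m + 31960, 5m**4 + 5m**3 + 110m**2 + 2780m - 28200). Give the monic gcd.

m**3 + 7m**2 + 64m + 940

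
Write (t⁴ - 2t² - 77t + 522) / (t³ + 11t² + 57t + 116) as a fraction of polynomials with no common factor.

(t² - 7t + 18)/(t + 4)

Repeated division with remainder:
  t⁴ - 2t² - 77t + 522 = (t - 11)(t³ + 11t² + 57t + 116) + (62t² + 434t + 1798)
  t³ + 11t² + 57t + 116 = ((1/62)t + 2/31)(62t² + 434t + 1798) + (0)
Last nonzero remainder: 62t² + 434t + 1798. Dividing through by 62 gives the monic gcd t² + 7t + 29.
Cancel t² + 7t + 29 from numerator and denominator to get the reduced form.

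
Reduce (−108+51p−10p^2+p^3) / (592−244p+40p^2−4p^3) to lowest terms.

Repeated division with remainder:
  p^3−10p^2+51p−108 = (−1/4)(−4p^3+40p^2−244p+592) + (−10p+40)
  −4p^3+40p^2−244p+592 = ((2/5)p^2−(12/5)p+74/5)(−10p+40) + (0)
Last nonzero remainder: −10p+40. Dividing through by −10 gives the monic gcd p−4.
Cancel p−4 from numerator and denominator to get the reduced form.

(−27+6p−p^2)/(148−24p+4p^2)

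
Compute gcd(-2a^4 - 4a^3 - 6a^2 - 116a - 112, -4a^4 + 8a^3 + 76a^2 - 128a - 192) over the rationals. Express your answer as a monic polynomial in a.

Apply the Euclidean algorithm:
  -2a^4 - 4a^3 - 6a^2 - 116a - 112 = (1/2)(-4a^4 + 8a^3 + 76a^2 - 128a - 192) + (-8a^3 - 44a^2 - 52a - 16)
  -4a^4 + 8a^3 + 76a^2 - 128a - 192 = ((1/2)a - 15/4)(-8a^3 - 44a^2 - 52a - 16) + (-63a^2 - 315a - 252)
  -8a^3 - 44a^2 - 52a - 16 = ((8/63)a + 4/63)(-63a^2 - 315a - 252) + (0)
Last nonzero remainder: -63a^2 - 315a - 252. Dividing through by -63 gives the monic gcd a^2 + 5a + 4.

a^2 + 5a + 4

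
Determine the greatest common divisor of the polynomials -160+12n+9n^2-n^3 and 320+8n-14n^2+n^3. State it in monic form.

Euclidean algorithm in ℚ[n]:
  -n^3+9n^2+12n-160 = (-1)(n^3-14n^2+8n+320) + (-5n^2+20n+160)
  n^3-14n^2+8n+320 = (-(1/5)n+2)(-5n^2+20n+160) + (0)
Last nonzero remainder: -5n^2+20n+160. Dividing through by -5 gives the monic gcd n^2-4n-32.

-32-4n+n^2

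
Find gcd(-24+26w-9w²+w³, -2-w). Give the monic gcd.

1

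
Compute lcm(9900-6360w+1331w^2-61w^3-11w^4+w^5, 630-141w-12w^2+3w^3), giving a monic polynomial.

Euclidean algorithm in ℚ[w]:
  w^5-11w^4-61w^3+1331w^2-6360w+9900 = ((1/3)w^2-(7/3)w-14)(3w^3-12w^2-141w+630) + (624w^2-6864w+18720)
  3w^3-12w^2-141w+630 = ((1/208)w+7/208)(624w^2-6864w+18720) + (0)
Last nonzero remainder: 624w^2-6864w+18720. Dividing through by 624 gives the monic gcd w^2-11w+30.
Then lcm(f, g) = f·g / gcd(f, g); expanding and making the result monic gives the answer.

69300-34620w+2957w^2+904w^3-138w^4-4w^5+w^6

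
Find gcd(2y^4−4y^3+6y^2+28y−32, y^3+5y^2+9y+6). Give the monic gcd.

y+2

By polynomial division,
  2y^4−4y^3+6y^2+28y−32 = (2y−14)(y^3+5y^2+9y+6) + (58y^2+142y+52)
  y^3+5y^2+9y+6 = ((1/58)y+37/841)(58y^2+142y+52) + ((1561/841)y+3122/841)
  58y^2+142y+52 = ((48778/1561)y+21866/1561)((1561/841)y+3122/841) + (0)
Last nonzero remainder: (1561/841)y+3122/841. Dividing through by 1561/841 gives the monic gcd y+2.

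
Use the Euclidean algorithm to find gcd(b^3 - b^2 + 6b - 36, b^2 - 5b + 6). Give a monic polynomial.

b - 3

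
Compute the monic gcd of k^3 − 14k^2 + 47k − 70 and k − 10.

By polynomial division,
  k^3 − 14k^2 + 47k − 70 = (k^2 − 4k + 7)(k − 10) + (0)
The last nonzero remainder k − 10 is already monic.

k − 10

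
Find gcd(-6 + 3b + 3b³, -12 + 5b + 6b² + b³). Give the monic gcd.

-1 + b

Euclidean algorithm in ℚ[b]:
  3b³ + 3b - 6 = (3)(b³ + 6b² + 5b - 12) + (-18b² - 12b + 30)
  b³ + 6b² + 5b - 12 = (-(1/18)b - 8/27)(-18b² - 12b + 30) + ((28/9)b - 28/9)
  -18b² - 12b + 30 = (-(81/14)b - 135/14)((28/9)b - 28/9) + (0)
Last nonzero remainder: (28/9)b - 28/9. Dividing through by 28/9 gives the monic gcd b - 1.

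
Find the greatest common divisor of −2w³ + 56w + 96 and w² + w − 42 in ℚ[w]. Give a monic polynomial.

w − 6

By polynomial division,
  −2w³ + 56w + 96 = (−2w + 2)(w² + w − 42) + (−30w + 180)
  w² + w − 42 = (−(1/30)w − 7/30)(−30w + 180) + (0)
Last nonzero remainder: −30w + 180. Dividing through by −30 gives the monic gcd w − 6.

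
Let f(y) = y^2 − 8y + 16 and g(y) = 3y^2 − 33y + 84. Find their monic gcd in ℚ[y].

Apply the Euclidean algorithm:
  y^2 − 8y + 16 = (1/3)(3y^2 − 33y + 84) + (3y − 12)
  3y^2 − 33y + 84 = (y − 7)(3y − 12) + (0)
Last nonzero remainder: 3y − 12. Dividing through by 3 gives the monic gcd y − 4.

y − 4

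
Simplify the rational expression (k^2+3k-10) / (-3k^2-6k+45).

Repeated division with remainder:
  k^2+3k-10 = (-1/3)(-3k^2-6k+45) + (k+5)
  -3k^2-6k+45 = (-3k+9)(k+5) + (0)
The last nonzero remainder k+5 is already monic.
Cancel k+5 from numerator and denominator to get the reduced form.

(-k+2)/(3k-9)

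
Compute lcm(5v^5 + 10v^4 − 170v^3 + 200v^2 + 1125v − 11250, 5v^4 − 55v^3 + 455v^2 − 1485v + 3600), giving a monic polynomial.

By polynomial division,
  5v^5 + 10v^4 − 170v^3 + 200v^2 + 1125v − 11250 = (v + 13)(5v^4 − 55v^3 + 455v^2 − 1485v + 3600) + (90v^3 − 4230v^2 + 16830v − 58050)
  5v^4 − 55v^3 + 455v^2 − 1485v + 3600 = ((1/18)v + 2)(90v^3 − 4230v^2 + 16830v − 58050) + (7980v^2 − 31920v + 119700)
  90v^3 − 4230v^2 + 16830v − 58050 = ((3/266)v − 129/266)(7980v^2 − 31920v + 119700) + (0)
Last nonzero remainder: 7980v^2 − 31920v + 119700. Dividing through by 7980 gives the monic gcd v^2 − 4v + 15.
Then lcm(f, g) = f·g / gcd(f, g); expanding and making the result monic gives the answer.

v^7 − 5v^6 + 374v^4 − 1687v^3 − 1905v^2 + 26550v − 108000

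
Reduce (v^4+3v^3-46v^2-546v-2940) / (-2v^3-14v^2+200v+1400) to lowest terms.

(-v^2-6v-42)/(2v+20)

By polynomial division,
  v^4+3v^3-46v^2-546v-2940 = (-(1/2)v+2)(-2v^3-14v^2+200v+1400) + (82v^2-246v-5740)
  -2v^3-14v^2+200v+1400 = (-(1/41)v-10/41)(82v^2-246v-5740) + (0)
Last nonzero remainder: 82v^2-246v-5740. Dividing through by 82 gives the monic gcd v^2-3v-70.
Cancel v^2-3v-70 from numerator and denominator to get the reduced form.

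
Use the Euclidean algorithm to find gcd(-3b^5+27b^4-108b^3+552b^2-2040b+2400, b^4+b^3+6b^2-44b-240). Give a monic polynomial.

b^3-2b^2+12b-80

Euclidean algorithm in ℚ[b]:
  -3b^5+27b^4-108b^3+552b^2-2040b+2400 = (-3b+30)(b^4+b^3+6b^2-44b-240) + (-120b^3+240b^2-1440b+9600)
  b^4+b^3+6b^2-44b-240 = (-(1/120)b-1/40)(-120b^3+240b^2-1440b+9600) + (0)
Last nonzero remainder: -120b^3+240b^2-1440b+9600. Dividing through by -120 gives the monic gcd b^3-2b^2+12b-80.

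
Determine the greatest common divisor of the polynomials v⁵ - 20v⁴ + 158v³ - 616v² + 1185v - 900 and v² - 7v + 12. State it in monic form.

v² - 7v + 12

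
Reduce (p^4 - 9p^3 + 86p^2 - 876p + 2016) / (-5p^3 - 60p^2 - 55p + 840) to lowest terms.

(-p^3 + 6p^2 - 68p + 672)/(5p^2 + 75p + 280)

Repeated division with remainder:
  p^4 - 9p^3 + 86p^2 - 876p + 2016 = (-(1/5)p + 21/5)(-5p^3 - 60p^2 - 55p + 840) + (327p^2 - 477p - 1512)
  -5p^3 - 60p^2 - 55p + 840 = (-(5/327)p - 2445/11881)(327p^2 - 477p - 1512) + (-(2094400/11881)p + 6283200/11881)
  327p^2 - 477p - 1512 = (-(3885087/2094400)p - 106929/37400)(-(2094400/11881)p + 6283200/11881) + (0)
Last nonzero remainder: -(2094400/11881)p + 6283200/11881. Dividing through by -2094400/11881 gives the monic gcd p - 3.
Cancel p - 3 from numerator and denominator to get the reduced form.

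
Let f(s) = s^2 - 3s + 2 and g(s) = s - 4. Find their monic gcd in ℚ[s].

1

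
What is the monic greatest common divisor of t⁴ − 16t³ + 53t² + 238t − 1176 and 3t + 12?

Apply the Euclidean algorithm:
  t⁴ − 16t³ + 53t² + 238t − 1176 = ((1/3)t³ − (20/3)t² + (133/3)t − 98)(3t + 12) + (0)
Last nonzero remainder: 3t + 12. Dividing through by 3 gives the monic gcd t + 4.

t + 4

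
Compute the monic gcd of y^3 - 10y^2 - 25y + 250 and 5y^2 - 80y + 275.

y - 5

By polynomial division,
  y^3 - 10y^2 - 25y + 250 = ((1/5)y + 6/5)(5y^2 - 80y + 275) + (16y - 80)
  5y^2 - 80y + 275 = ((5/16)y - 55/16)(16y - 80) + (0)
Last nonzero remainder: 16y - 80. Dividing through by 16 gives the monic gcd y - 5.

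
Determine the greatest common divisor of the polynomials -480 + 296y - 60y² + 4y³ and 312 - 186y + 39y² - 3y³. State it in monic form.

Euclidean algorithm in ℚ[y]:
  4y³ - 60y² + 296y - 480 = (-4/3)(-3y³ + 39y² - 186y + 312) + (-8y² + 48y - 64)
  -3y³ + 39y² - 186y + 312 = ((3/8)y - 21/8)(-8y² + 48y - 64) + (-36y + 144)
  -8y² + 48y - 64 = ((2/9)y - 4/9)(-36y + 144) + (0)
Last nonzero remainder: -36y + 144. Dividing through by -36 gives the monic gcd y - 4.

-4 + y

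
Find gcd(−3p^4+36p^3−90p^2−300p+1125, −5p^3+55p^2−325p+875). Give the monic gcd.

Repeated division with remainder:
  −3p^4+36p^3−90p^2−300p+1125 = ((3/5)p−3/5)(−5p^3+55p^2−325p+875) + (138p^2−1020p+1650)
  −5p^3+55p^2−325p+875 = (−(5/138)p+415/3174)(138p^2−1020p+1650) + (−(69750/529)p+348750/529)
  138p^2−1020p+1650 = (−(12167/11625)p+5819/2325)(−(69750/529)p+348750/529) + (0)
Last nonzero remainder: −(69750/529)p+348750/529. Dividing through by −69750/529 gives the monic gcd p−5.

p−5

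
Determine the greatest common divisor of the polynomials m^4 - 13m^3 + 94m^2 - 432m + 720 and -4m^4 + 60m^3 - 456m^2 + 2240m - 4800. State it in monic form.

m^3 - 10m^2 + 64m - 240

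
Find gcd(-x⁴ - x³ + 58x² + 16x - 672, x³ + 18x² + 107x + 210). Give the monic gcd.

x + 7

Apply the Euclidean algorithm:
  -x⁴ - x³ + 58x² + 16x - 672 = (-x + 17)(x³ + 18x² + 107x + 210) + (-141x² - 1593x - 4242)
  x³ + 18x² + 107x + 210 = (-(1/141)x - 105/2209)(-141x² - 1593x - 4242) + ((2640/2209)x + 18480/2209)
  -141x² - 1593x - 4242 = (-(103823/880)x - 223109/440)((2640/2209)x + 18480/2209) + (0)
Last nonzero remainder: (2640/2209)x + 18480/2209. Dividing through by 2640/2209 gives the monic gcd x + 7.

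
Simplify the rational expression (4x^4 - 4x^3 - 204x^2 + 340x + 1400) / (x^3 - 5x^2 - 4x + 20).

By polynomial division,
  4x^4 - 4x^3 - 204x^2 + 340x + 1400 = (4x + 16)(x^3 - 5x^2 - 4x + 20) + (-108x^2 + 324x + 1080)
  x^3 - 5x^2 - 4x + 20 = (-(1/108)x + 1/54)(-108x^2 + 324x + 1080) + (0)
Last nonzero remainder: -108x^2 + 324x + 1080. Dividing through by -108 gives the monic gcd x^2 - 3x - 10.
Cancel x^2 - 3x - 10 from numerator and denominator to get the reduced form.

(4x^2 + 8x - 140)/(x - 2)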